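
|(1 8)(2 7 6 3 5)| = 10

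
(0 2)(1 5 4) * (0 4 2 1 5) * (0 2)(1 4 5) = (0 4 1 2 5)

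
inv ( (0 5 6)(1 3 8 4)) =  (0 6 5)(1 4 8 3)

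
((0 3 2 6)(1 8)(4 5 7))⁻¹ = (0 6 2 3)(1 8)(4 7 5)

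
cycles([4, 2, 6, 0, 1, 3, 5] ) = (0 4 1 2 6 5 3)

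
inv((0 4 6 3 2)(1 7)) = (0 2 3 6 4)(1 7)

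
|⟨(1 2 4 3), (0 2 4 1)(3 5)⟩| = 720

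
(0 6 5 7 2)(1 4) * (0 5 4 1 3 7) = (0 6 4 3 7 2 5)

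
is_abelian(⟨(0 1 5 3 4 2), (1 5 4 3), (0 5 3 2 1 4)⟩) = no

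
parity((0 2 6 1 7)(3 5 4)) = even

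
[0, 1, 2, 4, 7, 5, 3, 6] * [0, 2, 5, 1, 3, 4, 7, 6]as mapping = [0→0, 1→2, 2→5, 3→3, 4→6, 5→4, 6→1, 7→7]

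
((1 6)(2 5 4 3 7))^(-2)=(2 3 5 7 4)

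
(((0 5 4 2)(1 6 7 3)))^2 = (0 4)(1 7)(2 5)(3 6)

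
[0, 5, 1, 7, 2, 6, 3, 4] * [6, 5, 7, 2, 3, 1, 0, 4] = [6, 1, 5, 4, 7, 0, 2, 3]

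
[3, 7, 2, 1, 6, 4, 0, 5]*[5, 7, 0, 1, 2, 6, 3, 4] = [1, 4, 0, 7, 3, 2, 5, 6]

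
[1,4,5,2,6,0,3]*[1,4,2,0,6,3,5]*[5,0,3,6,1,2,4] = [1,4,6,3,2,0,5] 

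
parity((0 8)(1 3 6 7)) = even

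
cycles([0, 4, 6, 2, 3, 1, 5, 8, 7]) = (1 4 3 2 6 5)(7 8)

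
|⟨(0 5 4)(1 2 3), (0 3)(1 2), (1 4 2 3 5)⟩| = 360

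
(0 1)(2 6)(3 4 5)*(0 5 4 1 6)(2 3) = (0 6 3 1 5 2)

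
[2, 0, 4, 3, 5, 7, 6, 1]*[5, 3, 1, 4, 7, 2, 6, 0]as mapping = [0→1, 1→5, 2→7, 3→4, 4→2, 5→0, 6→6, 7→3]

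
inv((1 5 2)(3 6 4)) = (1 2 5)(3 4 6)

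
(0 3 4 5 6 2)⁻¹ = (0 2 6 5 4 3)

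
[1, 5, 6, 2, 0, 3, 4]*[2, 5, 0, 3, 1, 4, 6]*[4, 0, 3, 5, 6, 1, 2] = [1, 6, 2, 4, 3, 5, 0]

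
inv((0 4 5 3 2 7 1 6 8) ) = (0 8 6 1 7 2 3 5 4) 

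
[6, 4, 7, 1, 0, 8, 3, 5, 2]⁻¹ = [4, 3, 8, 6, 1, 7, 0, 2, 5]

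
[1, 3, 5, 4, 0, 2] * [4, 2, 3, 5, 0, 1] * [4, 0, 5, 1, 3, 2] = [5, 2, 0, 4, 3, 1]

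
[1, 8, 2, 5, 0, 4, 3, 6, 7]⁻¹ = [4, 0, 2, 6, 5, 3, 7, 8, 1]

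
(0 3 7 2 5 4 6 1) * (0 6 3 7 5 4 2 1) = (0 7 1 6) (2 4 3 5) 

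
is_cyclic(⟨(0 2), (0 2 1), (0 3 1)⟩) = no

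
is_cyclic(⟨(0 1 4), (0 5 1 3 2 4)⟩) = no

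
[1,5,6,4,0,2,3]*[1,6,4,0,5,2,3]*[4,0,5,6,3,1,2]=[2,5,6,1,0,3,4]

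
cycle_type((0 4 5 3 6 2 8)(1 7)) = 2.7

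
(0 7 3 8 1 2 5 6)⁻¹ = (0 6 5 2 1 8 3 7)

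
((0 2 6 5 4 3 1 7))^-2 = (0 1 4 6)(2 7 3 5)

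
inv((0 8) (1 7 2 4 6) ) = (0 8) (1 6 4 2 7) 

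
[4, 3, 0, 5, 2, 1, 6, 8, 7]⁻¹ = [2, 5, 4, 1, 0, 3, 6, 8, 7]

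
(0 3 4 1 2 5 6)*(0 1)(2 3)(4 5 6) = (0 2 6 1 3 5 4)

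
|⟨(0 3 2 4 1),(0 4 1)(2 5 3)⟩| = 360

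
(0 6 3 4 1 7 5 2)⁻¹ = (0 2 5 7 1 4 3 6)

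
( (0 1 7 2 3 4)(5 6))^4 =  (0 3 7)(1 4 2)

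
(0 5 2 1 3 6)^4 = (0 3 2)(1 5 6)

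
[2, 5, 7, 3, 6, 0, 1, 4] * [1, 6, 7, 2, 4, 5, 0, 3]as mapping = [0→7, 1→5, 2→3, 3→2, 4→0, 5→1, 6→6, 7→4]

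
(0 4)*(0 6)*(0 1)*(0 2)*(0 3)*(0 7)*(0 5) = (0 4 6 1 2 3 7 5)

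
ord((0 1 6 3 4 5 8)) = 7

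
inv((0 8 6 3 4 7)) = (0 7 4 3 6 8)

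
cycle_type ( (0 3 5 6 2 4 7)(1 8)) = 2.7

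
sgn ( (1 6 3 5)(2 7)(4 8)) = -1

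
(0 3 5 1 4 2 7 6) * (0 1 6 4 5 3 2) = (0 2 7 4)(1 5 6)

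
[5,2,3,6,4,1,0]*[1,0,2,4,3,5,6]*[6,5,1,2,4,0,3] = [0,1,4,3,2,6,5]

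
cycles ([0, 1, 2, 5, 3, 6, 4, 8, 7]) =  (3 5 6 4)(7 8)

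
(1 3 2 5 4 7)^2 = (1 2 4)(3 5 7)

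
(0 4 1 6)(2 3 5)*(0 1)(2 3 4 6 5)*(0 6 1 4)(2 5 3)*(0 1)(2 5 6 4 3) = (1 2)(3 6)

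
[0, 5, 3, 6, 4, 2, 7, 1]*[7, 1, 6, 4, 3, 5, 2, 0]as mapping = [0→7, 1→5, 2→4, 3→2, 4→3, 5→6, 6→0, 7→1]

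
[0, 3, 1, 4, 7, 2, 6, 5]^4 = [0, 5, 7, 2, 1, 4, 6, 3]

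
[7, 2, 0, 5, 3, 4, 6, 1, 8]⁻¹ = [2, 7, 1, 4, 5, 3, 6, 0, 8]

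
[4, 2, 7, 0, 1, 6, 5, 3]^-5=[4, 2, 7, 0, 1, 6, 5, 3]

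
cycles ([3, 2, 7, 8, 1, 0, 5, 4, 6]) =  (0 3 8 6 5)(1 2 7 4)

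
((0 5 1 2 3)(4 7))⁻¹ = (0 3 2 1 5)(4 7)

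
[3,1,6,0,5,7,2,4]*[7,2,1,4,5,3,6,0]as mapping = [0→4,1→2,2→6,3→7,4→3,5→0,6→1,7→5]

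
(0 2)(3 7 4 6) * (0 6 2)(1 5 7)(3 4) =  (1 5 7 3)(2 6 4)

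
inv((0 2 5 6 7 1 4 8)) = (0 8 4 1 7 6 5 2)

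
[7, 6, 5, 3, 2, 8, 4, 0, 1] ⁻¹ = [7, 8, 4, 3, 6, 2, 1, 0, 5] 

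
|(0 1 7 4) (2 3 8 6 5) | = 20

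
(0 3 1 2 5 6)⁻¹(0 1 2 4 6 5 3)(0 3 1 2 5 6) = (0 6 1 3 2 5 4)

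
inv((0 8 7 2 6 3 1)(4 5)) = (0 1 3 6 2 7 8)(4 5)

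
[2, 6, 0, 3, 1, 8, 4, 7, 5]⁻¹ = [2, 4, 0, 3, 6, 8, 1, 7, 5]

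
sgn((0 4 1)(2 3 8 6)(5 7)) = 1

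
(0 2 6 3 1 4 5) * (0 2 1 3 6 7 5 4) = (0 1)(2 7 5)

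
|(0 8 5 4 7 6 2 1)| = 8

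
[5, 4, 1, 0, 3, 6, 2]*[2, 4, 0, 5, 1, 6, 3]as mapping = [0→6, 1→1, 2→4, 3→2, 4→5, 5→3, 6→0]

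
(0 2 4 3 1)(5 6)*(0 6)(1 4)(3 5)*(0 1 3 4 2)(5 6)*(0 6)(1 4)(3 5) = (0 6 1 3 2 5 4)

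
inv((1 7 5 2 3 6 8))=(1 8 6 3 2 5 7)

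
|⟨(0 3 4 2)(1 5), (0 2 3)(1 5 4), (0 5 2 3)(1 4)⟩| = 360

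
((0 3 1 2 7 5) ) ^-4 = (0 1 7) (2 5 3) 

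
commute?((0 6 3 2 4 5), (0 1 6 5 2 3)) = no:(0 6 3 2 4 5)*(0 1 6 5 2 3) = (0 5 1 6)(2 4), (0 1 6 5 2 3)*(0 6 3 2 4 5) = (0 1 3 6)(4 5)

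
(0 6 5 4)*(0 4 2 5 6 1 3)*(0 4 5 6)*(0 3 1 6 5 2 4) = (0 6 3)(2 5 4)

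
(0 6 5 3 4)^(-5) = ()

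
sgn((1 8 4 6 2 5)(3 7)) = 1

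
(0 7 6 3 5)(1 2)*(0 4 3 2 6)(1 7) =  (0 1 6 2 7)(3 5 4)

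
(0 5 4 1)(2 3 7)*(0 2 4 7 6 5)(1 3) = (1 2)(3 6 5 7 4)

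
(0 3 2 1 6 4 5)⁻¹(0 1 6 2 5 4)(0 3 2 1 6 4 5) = (0 5 3 6 4 1)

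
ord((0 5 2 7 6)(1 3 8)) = 15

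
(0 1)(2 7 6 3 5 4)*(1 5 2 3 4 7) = (0 5 7 6 4 3 2 1)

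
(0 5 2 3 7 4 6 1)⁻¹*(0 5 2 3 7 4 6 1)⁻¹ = (0 6 7 2)(1 4 3 5)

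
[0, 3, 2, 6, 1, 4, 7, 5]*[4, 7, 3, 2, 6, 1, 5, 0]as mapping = [0→4, 1→2, 2→3, 3→5, 4→7, 5→6, 6→0, 7→1]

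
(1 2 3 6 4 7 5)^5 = (1 7 6 2 5 4 3)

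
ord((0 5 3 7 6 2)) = 6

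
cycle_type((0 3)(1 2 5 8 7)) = 2.5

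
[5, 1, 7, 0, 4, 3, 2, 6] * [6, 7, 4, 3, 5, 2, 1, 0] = [2, 7, 0, 6, 5, 3, 4, 1]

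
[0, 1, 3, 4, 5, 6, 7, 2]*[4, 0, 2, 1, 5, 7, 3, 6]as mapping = [0→4, 1→0, 2→1, 3→5, 4→7, 5→3, 6→6, 7→2]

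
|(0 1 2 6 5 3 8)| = 7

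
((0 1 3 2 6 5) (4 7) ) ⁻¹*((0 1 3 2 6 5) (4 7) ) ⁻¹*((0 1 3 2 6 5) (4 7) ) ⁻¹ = (0 2) (1 6) (3 5) (4 7) 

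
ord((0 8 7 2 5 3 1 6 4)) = 9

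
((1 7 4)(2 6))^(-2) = (1 7 4)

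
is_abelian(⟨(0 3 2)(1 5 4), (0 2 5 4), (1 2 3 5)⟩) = no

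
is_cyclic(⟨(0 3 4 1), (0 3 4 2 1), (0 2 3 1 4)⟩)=no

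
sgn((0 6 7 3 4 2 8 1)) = -1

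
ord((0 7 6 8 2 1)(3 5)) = 6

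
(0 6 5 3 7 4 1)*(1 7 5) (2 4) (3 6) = (0 3 5 6 1) (2 4 7) 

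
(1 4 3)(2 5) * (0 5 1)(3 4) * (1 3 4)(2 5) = (0 2 3)(1 4)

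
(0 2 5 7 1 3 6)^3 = (0 7 6 5 3 2 1)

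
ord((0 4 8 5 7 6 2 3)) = 8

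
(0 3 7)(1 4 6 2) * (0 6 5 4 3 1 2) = (0 1 3 7 6)(4 5)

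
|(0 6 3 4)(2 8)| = 4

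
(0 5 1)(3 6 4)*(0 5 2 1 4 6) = (0 2 1 5 4 3)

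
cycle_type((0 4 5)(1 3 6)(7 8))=2.3^2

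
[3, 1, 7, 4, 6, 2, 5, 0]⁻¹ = [7, 1, 5, 0, 3, 6, 4, 2]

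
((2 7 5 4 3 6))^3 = (2 4)(3 7)(5 6)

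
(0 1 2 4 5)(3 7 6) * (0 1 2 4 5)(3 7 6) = (0 2 5 1 4)(3 6 7)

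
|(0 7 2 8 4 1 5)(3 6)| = 14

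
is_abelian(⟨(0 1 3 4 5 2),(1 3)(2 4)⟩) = no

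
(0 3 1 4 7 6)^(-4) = (0 1 7)(3 4 6)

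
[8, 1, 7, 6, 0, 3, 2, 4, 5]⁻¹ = [4, 1, 6, 5, 7, 8, 3, 2, 0]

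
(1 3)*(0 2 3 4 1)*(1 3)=(0 2 1 4 3)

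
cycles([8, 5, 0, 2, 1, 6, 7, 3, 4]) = (0 8 4 1 5 6 7 3 2)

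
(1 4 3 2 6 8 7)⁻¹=(1 7 8 6 2 3 4)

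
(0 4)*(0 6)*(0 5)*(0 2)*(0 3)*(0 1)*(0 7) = (0 4 6 5 2 3 1 7)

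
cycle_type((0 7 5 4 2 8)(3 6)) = 2.6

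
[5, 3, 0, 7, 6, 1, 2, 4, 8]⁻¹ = [2, 5, 6, 1, 7, 0, 4, 3, 8]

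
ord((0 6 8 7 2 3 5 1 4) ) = 9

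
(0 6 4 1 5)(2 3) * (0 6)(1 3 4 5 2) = (1 2 4 3)(5 6)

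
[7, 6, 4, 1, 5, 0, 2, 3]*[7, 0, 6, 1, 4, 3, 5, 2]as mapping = [0→2, 1→5, 2→4, 3→0, 4→3, 5→7, 6→6, 7→1]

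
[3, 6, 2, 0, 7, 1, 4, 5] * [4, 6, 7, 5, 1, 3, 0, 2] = [5, 0, 7, 4, 2, 6, 1, 3]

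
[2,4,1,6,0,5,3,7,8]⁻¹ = [4,2,0,6,1,5,3,7,8]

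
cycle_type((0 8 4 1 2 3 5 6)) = 8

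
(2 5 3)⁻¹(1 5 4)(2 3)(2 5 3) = (1 3 4)(2 5)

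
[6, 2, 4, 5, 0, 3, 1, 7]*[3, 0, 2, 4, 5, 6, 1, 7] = [1, 2, 5, 6, 3, 4, 0, 7] 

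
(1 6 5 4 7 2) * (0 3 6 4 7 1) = (0 3 6 5 7 2)(1 4)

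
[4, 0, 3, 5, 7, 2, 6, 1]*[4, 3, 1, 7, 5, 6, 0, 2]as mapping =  [0→5, 1→4, 2→7, 3→6, 4→2, 5→1, 6→0, 7→3]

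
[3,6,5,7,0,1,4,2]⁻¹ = [4,5,7,0,6,2,1,3]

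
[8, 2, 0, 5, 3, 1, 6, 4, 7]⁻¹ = [2, 5, 1, 4, 7, 3, 6, 8, 0]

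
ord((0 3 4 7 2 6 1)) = 7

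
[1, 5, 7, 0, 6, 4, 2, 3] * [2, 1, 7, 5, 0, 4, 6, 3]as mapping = [0→1, 1→4, 2→3, 3→2, 4→6, 5→0, 6→7, 7→5]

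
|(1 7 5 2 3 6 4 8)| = 8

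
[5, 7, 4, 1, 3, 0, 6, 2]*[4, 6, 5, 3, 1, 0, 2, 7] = [0, 7, 1, 6, 3, 4, 2, 5]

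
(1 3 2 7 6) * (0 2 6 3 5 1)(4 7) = (0 2 4 7 3 6)(1 5)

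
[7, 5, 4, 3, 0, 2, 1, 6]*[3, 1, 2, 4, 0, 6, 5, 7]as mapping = [0→7, 1→6, 2→0, 3→4, 4→3, 5→2, 6→1, 7→5]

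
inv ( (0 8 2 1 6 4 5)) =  (0 5 4 6 1 2 8)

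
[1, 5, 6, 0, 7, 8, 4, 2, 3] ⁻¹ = [3, 0, 7, 8, 6, 1, 2, 4, 5] 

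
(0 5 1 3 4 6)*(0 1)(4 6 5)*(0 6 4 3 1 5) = (0 3 4)(5 6)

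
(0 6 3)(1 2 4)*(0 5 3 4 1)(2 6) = (0 2 1 6 4)(3 5)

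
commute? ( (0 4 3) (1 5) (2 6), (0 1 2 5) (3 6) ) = no: (0 4 3) (1 5) (2 6)*(0 1 2 5) (3 6) = (0 4 6 5 2 3 1), (0 1 2 5) (3 6)*(0 4 3) (1 5) (2 6) = (0 5 4 3 2 1 6) 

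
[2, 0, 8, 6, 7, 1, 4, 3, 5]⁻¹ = [1, 5, 0, 7, 6, 8, 3, 4, 2]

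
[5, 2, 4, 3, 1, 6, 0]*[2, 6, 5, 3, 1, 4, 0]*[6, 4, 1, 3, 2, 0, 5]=[2, 0, 4, 3, 5, 6, 1]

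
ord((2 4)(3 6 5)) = 6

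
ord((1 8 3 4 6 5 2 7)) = 8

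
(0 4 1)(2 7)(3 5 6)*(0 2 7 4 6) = (0 6 3 5)(1 2 4)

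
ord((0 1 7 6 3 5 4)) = 7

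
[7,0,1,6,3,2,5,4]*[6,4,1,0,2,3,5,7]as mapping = [0→7,1→6,2→4,3→5,4→0,5→1,6→3,7→2]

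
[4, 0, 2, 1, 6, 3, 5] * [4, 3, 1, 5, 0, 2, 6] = [0, 4, 1, 3, 6, 5, 2]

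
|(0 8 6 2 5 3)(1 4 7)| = 6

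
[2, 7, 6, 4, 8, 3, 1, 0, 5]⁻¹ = [7, 6, 0, 5, 3, 8, 2, 1, 4]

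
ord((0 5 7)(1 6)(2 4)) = 6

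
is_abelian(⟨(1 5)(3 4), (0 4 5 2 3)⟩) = no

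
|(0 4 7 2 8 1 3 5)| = 8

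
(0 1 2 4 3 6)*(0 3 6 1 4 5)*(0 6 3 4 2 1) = (0 2 5 6 4 3)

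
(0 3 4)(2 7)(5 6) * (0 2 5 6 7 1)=(0 3 4 2 1)(5 7)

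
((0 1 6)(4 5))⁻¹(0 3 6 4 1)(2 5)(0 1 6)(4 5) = (0 5 6 1 3)(2 4)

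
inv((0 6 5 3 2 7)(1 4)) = (0 7 2 3 5 6)(1 4)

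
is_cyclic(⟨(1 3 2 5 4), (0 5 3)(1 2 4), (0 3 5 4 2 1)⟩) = no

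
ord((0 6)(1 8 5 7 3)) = 10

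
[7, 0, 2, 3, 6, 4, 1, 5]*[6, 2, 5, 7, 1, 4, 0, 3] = [3, 6, 5, 7, 0, 1, 2, 4]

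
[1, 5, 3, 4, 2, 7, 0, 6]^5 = [0, 1, 4, 2, 3, 5, 6, 7]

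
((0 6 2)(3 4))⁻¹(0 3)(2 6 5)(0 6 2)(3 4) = (0 2 5)(4 6)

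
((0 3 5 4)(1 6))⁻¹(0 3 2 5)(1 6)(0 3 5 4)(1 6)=(1 6)(2 4 3 5)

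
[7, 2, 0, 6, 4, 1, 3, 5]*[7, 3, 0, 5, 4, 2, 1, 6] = [6, 0, 7, 1, 4, 3, 5, 2]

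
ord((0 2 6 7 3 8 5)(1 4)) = 14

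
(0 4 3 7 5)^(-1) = (0 5 7 3 4)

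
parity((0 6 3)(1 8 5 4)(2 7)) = even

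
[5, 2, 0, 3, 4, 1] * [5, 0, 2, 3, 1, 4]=[4, 2, 5, 3, 1, 0]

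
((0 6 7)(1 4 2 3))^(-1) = (0 7 6)(1 3 2 4)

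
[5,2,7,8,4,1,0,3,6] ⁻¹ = [6,5,1,7,4,0,8,2,3] 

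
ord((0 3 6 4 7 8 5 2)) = 8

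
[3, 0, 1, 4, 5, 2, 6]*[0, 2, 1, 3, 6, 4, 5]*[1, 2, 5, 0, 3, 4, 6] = [0, 1, 5, 6, 3, 2, 4]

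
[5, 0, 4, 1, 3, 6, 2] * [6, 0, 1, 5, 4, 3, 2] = [3, 6, 4, 0, 5, 2, 1]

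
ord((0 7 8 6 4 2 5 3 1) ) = 9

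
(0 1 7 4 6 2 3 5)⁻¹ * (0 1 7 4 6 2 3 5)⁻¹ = (0 3 6 7)(1 5 2 4)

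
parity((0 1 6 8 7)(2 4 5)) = even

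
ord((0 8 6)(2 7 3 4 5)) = 15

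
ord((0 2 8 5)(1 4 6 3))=4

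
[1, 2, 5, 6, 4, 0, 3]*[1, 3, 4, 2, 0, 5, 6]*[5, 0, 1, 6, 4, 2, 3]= [6, 4, 2, 3, 5, 0, 1]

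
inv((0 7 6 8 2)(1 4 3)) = (0 2 8 6 7)(1 3 4)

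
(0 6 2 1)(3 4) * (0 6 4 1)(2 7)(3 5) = (0 4 5 3 1 6 7 2)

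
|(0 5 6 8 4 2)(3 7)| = 6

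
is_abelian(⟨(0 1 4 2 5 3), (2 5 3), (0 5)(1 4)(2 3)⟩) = no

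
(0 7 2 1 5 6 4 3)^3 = (0 1 4 7 5 3 2 6)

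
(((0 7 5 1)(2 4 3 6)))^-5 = (0 1 5 7)(2 6 3 4)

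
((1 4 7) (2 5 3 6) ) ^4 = (1 4 7) 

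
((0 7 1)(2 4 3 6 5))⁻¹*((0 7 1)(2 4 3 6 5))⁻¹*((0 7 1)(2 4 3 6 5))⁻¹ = (2 3 5 4 6)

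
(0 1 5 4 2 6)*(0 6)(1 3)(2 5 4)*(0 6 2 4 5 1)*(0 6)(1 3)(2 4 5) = (0 1 2)(3 6 4)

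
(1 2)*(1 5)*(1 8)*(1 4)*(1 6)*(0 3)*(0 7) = (0 3 7)(1 2 5 8 4 6)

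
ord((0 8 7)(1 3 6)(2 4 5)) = 3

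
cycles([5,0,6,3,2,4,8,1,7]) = (0 5 4 2 6 8 7 1)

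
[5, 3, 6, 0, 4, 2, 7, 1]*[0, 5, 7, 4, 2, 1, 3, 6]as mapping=[0→1, 1→4, 2→3, 3→0, 4→2, 5→7, 6→6, 7→5]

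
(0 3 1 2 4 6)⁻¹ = (0 6 4 2 1 3)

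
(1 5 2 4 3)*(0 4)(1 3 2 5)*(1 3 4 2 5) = (0 2)(1 3 4 5)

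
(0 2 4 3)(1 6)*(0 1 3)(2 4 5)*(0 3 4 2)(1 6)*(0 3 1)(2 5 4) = (0 5 3 6 2 4 1)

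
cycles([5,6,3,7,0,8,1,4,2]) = (0 5 8 2 3 7 4) (1 6) 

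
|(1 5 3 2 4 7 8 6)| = 8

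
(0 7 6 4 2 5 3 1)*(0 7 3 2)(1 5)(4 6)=(0 3 5 2 1 7 4)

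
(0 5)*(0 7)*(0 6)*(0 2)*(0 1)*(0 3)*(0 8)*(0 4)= (0 5 7 6 2 1 3 8 4)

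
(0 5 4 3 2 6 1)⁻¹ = (0 1 6 2 3 4 5)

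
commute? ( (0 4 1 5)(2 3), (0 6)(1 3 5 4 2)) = no: (0 4 1 5)(2 3)*(0 6)(1 3 5 4 2) = (0 2 5 6)(1 4 3), (0 6)(1 3 5 4 2)*(0 4 1 5)(2 3) = (0 6 4 3)(1 2 5)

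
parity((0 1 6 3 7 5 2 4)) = odd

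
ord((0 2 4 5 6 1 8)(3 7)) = 14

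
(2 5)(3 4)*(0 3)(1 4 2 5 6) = (0 3 2 6 1 4)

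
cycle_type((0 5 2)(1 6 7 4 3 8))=3.6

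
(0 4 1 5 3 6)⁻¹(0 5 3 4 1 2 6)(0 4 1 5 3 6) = (0 4 3 6 1 5 2)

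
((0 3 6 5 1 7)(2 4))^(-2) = (0 1 6)(3 7 5)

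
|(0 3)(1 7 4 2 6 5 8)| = 14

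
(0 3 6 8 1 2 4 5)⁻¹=(0 5 4 2 1 8 6 3)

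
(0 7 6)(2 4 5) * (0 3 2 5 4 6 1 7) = (1 7)(2 6 3)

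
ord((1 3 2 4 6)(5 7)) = 10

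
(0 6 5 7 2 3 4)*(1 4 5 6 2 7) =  (0 2 3 5 1 4)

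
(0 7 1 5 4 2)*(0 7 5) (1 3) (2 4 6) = (0 5 6 2 7 3 1) 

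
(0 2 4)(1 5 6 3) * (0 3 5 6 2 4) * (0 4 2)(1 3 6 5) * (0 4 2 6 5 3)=(0 6 1 3)(4 5)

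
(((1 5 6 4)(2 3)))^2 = (1 6)(4 5)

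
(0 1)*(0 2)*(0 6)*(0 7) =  (0 1 2 6 7)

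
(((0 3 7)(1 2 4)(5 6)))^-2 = (0 3 7)(1 2 4)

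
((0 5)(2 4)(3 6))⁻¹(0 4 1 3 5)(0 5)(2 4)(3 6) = (0 5 2 1 6)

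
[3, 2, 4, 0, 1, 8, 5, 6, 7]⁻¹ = [3, 4, 1, 0, 2, 6, 7, 8, 5]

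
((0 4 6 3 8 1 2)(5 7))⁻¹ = (0 2 1 8 3 6 4)(5 7)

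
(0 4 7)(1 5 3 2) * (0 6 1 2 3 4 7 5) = (0 7 6 1)(4 5)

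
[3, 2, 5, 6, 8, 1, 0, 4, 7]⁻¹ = [6, 5, 1, 0, 7, 2, 3, 8, 4]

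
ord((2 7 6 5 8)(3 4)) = 10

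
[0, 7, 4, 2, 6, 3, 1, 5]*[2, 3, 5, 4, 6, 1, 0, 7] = [2, 7, 6, 5, 0, 4, 3, 1]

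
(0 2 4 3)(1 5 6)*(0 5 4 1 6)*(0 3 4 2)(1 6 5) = (1 2 6 5 3)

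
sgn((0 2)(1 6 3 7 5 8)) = 1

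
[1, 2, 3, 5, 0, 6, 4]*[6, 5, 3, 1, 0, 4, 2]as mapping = [0→5, 1→3, 2→1, 3→4, 4→6, 5→2, 6→0]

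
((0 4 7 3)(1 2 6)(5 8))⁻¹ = (0 3 7 4)(1 6 2)(5 8)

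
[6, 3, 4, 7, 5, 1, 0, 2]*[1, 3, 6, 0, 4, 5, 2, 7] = [2, 0, 4, 7, 5, 3, 1, 6]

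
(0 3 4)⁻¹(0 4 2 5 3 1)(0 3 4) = (0 2 5 4 1 3)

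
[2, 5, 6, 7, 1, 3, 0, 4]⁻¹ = [6, 4, 0, 5, 7, 1, 2, 3]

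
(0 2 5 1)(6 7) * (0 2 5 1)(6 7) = (0 5)(1 2)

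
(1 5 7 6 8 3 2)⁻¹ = (1 2 3 8 6 7 5)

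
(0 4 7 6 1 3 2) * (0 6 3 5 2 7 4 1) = (0 1 5 2 6)(3 7)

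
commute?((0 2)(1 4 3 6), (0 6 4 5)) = no:(0 2)(1 4 3 6)*(0 6 4 5) = (0 2 6 1 5)(3 4), (0 6 4 5)*(0 2)(1 4 3 6) = (0 1 4 5 2)(3 6)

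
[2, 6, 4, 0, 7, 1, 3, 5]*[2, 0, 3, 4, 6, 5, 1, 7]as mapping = [0→3, 1→1, 2→6, 3→2, 4→7, 5→0, 6→4, 7→5]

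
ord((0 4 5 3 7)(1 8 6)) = 15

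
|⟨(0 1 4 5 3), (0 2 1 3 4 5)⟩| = 720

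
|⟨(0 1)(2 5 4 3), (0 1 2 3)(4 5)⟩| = 36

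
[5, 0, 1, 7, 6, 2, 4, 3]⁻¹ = [1, 2, 5, 7, 6, 0, 4, 3]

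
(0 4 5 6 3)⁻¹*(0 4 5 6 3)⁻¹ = (0 6 4 3 5)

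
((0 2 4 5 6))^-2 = (0 5 2 6 4)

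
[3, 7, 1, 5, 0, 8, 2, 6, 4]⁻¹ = [4, 2, 6, 0, 8, 3, 7, 1, 5]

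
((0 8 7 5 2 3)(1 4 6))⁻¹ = (0 3 2 5 7 8)(1 6 4)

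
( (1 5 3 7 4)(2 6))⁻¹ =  (1 4 7 3 5)(2 6)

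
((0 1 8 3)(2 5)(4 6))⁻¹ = (0 3 8 1)(2 5)(4 6)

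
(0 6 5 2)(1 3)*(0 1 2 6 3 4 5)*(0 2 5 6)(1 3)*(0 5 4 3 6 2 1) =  (1 3 4 2 6)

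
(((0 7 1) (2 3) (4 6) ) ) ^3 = (2 3) (4 6) 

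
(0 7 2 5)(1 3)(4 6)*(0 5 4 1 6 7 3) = (0 3 6 1)(2 4 7)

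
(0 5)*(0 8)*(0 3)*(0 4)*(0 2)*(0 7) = (0 5 8 3 4 2 7)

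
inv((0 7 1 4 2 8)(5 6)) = (0 8 2 4 1 7)(5 6)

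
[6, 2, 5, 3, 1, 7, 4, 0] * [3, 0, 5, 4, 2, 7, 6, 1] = [6, 5, 7, 4, 0, 1, 2, 3]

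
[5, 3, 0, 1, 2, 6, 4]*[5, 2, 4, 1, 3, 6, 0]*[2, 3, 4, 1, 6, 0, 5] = [5, 3, 0, 4, 6, 2, 1]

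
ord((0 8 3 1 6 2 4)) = 7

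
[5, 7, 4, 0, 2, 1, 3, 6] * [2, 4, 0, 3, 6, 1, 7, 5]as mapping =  [0→1, 1→5, 2→6, 3→2, 4→0, 5→4, 6→3, 7→7]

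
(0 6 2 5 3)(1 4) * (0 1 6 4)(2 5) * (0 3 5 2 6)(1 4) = (0 1 3 4)(2 6)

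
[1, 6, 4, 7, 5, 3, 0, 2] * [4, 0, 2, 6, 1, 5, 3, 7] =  [0, 3, 1, 7, 5, 6, 4, 2]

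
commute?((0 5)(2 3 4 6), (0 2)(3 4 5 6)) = no:(0 5)(2 3 4 6) * (0 2)(3 4 5 6) = (0 6)(2 4 3 5), (0 2)(3 4 5 6) * (0 5)(2 3 4 6) = (0 3 6 4)(2 5)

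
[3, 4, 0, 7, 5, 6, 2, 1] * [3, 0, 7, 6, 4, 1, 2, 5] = [6, 4, 3, 5, 1, 2, 7, 0]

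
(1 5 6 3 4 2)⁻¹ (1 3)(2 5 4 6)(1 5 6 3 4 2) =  (1 6 2 3)(4 5)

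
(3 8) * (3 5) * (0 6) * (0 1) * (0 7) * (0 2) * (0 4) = (0 6 1 7 2 4)(3 8 5)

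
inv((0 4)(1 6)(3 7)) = (0 4)(1 6)(3 7)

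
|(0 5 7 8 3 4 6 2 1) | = 9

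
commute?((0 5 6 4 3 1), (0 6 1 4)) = no:(0 5 6 4 3 1) * (0 6 1 4) = (0 5 1 6)(3 4), (0 6 1 4) * (0 5 6 4 3 1) = (0 4 5 6)(1 3)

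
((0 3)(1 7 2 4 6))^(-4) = (1 7 2 4 6)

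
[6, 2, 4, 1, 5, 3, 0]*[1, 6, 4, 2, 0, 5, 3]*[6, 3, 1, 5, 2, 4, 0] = [5, 2, 6, 0, 4, 1, 3]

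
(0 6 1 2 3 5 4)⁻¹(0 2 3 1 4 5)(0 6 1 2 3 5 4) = (0 4 6 3 5 2)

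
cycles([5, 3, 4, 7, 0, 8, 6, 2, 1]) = (0 5 8 1 3 7 2 4)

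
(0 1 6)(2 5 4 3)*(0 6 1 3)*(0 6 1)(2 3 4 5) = (0 4 6 1)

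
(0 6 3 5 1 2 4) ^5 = (0 2 5 6 4 1 3) 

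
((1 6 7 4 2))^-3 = (1 7 2 6 4)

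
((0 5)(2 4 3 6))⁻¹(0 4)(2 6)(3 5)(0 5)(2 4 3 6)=(0 6)(2 4)(3 5)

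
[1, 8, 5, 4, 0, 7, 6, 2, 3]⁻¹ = [4, 0, 7, 8, 3, 2, 6, 5, 1]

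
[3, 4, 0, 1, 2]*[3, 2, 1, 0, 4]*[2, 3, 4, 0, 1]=[2, 1, 0, 4, 3]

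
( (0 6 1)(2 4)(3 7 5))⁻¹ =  (0 1 6)(2 4)(3 5 7)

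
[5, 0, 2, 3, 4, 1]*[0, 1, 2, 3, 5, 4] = [4, 0, 2, 3, 5, 1]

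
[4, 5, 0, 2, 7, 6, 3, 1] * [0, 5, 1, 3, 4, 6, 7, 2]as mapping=[0→4, 1→6, 2→0, 3→1, 4→2, 5→7, 6→3, 7→5]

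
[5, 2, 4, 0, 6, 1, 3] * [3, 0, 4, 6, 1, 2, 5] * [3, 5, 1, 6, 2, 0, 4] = [1, 2, 5, 6, 0, 3, 4]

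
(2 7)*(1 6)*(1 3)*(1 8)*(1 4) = (1 6 3 8 4) (2 7) 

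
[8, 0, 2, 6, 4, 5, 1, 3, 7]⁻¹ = [1, 6, 2, 7, 4, 5, 3, 8, 0]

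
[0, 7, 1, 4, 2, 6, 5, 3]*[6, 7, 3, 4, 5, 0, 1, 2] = [6, 2, 7, 5, 3, 1, 0, 4]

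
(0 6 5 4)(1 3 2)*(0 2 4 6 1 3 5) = (0 1 5 6)(2 3 4)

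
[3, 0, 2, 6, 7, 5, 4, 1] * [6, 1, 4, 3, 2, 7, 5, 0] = [3, 6, 4, 5, 0, 7, 2, 1]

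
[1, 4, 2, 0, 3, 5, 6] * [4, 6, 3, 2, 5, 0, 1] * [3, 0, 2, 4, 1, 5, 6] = [6, 5, 4, 1, 2, 3, 0]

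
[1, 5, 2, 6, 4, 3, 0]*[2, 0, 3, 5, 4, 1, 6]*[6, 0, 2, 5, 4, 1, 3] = [6, 0, 5, 3, 4, 1, 2]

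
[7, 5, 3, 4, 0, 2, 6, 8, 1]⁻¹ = [4, 8, 5, 2, 3, 1, 6, 0, 7]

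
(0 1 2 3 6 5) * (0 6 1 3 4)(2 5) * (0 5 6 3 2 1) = (0 2 4 5 3)(1 6)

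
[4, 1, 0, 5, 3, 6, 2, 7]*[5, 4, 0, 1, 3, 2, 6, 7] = [3, 4, 5, 2, 1, 6, 0, 7]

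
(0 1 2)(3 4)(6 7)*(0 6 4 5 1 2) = (0 2 6 7 4 3 5 1)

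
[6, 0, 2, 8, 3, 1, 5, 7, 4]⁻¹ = [1, 5, 2, 4, 8, 6, 0, 7, 3]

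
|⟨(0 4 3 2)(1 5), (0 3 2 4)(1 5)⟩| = 24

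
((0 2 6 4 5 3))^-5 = (0 2 6 4 5 3)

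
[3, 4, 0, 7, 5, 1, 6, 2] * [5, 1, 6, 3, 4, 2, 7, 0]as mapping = [0→3, 1→4, 2→5, 3→0, 4→2, 5→1, 6→7, 7→6]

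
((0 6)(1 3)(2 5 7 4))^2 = (2 7)(4 5)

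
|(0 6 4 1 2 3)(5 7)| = 6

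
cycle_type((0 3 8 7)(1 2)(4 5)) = 2^2.4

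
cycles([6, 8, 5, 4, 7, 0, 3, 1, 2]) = (0 6 3 4 7 1 8 2 5)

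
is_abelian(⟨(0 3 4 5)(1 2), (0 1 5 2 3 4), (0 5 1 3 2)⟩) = no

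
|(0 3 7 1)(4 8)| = 4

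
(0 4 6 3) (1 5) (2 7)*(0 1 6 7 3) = (0 4 7 2 3 1 5 6) 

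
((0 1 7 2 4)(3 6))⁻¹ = (0 4 2 7 1)(3 6)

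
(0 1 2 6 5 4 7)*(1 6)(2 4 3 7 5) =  (0 6 2 1 4 5 3 7)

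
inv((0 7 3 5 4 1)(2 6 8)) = (0 1 4 5 3 7)(2 8 6)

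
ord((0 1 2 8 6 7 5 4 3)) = 9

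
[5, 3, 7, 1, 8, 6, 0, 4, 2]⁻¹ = [6, 3, 8, 1, 7, 0, 5, 2, 4]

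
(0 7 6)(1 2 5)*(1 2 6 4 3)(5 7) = (0 5 2 7 4 3 1 6)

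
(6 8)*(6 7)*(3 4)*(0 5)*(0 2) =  (0 5 2)(3 4)(6 8 7)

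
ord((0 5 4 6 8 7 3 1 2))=9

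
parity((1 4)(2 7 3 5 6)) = odd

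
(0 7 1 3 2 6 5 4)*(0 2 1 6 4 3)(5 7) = (0 5 3 1)(2 4)(6 7)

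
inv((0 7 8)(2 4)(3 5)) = (0 8 7)(2 4)(3 5)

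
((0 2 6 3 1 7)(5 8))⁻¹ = (0 7 1 3 6 2)(5 8)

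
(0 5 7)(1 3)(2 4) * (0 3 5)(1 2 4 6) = (1 5 7 3 2 6)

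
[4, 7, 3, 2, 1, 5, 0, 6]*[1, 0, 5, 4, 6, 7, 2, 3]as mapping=[0→6, 1→3, 2→4, 3→5, 4→0, 5→7, 6→1, 7→2]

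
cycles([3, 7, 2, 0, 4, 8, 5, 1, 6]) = (0 3)(1 7)(5 8 6)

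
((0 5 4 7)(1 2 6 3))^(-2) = (0 4)(1 6)(2 3)(5 7)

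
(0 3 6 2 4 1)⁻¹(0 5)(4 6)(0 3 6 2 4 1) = (1 2)(3 5)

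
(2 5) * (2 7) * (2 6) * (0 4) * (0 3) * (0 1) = (0 4 3 1)(2 5 7 6)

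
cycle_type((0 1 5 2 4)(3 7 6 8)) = 4.5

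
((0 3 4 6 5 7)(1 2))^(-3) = (0 6)(1 2)(3 5)(4 7)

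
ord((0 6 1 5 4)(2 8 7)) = 15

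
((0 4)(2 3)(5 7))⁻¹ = (0 4)(2 3)(5 7)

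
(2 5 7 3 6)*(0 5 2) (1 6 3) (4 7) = (0 5 4 7 1 6) 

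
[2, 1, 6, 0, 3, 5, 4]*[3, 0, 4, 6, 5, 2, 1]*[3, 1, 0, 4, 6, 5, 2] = [6, 3, 1, 4, 2, 0, 5]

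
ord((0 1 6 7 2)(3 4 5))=15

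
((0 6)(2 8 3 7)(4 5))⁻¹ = (0 6)(2 7 3 8)(4 5)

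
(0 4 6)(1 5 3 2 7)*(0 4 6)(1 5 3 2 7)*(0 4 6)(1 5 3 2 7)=(1 2 5 7 3)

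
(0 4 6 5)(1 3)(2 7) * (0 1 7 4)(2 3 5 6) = (1 5)(2 4)(3 7)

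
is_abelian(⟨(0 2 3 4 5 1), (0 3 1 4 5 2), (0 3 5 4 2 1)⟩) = no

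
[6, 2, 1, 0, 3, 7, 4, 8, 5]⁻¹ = [3, 2, 1, 4, 6, 8, 0, 5, 7]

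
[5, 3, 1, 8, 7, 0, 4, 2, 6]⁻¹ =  [5, 2, 7, 1, 6, 0, 8, 4, 3]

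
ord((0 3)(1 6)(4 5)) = 2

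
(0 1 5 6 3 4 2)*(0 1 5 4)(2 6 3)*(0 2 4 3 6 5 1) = (0 1 3 2)(4 5 6)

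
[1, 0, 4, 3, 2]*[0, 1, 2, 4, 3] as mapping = [0→1, 1→0, 2→3, 3→4, 4→2] 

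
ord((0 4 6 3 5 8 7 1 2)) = 9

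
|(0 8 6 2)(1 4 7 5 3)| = 20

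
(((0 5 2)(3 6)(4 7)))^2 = (0 2 5)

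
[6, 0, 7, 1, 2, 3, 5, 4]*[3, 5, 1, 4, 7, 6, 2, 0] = [2, 3, 0, 5, 1, 4, 6, 7]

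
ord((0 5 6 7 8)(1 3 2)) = 15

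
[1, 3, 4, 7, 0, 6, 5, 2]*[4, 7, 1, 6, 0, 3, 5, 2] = [7, 6, 0, 2, 4, 5, 3, 1]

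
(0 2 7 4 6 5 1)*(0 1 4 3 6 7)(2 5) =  (0 5 4 7 3 6 2)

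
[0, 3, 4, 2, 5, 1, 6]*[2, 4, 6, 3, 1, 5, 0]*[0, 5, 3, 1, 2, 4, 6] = [3, 1, 5, 6, 4, 2, 0]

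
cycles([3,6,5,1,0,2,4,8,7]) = (0 3 1 6 4)(2 5)(7 8)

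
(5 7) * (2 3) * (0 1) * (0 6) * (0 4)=(0 1 6 4)(2 3)(5 7)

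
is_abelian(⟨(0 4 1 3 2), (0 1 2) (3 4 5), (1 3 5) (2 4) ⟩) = no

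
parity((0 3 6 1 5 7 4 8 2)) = even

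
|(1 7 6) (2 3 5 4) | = 12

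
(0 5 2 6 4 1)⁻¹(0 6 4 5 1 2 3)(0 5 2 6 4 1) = (0 6 3 5 4 1 2)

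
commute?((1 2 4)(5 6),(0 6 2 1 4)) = no:(1 2 4)(5 6) * (0 6 2 1 4) = (0 6 5 2),(0 6 2 1 4) * (1 2 4)(5 6) = (0 5 6 4)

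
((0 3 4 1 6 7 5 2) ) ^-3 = (0 7 4 2 6 3 5 1) 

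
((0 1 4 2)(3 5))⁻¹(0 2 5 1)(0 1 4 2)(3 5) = (0 3 4 1)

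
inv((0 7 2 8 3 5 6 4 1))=(0 1 4 6 5 3 8 2 7)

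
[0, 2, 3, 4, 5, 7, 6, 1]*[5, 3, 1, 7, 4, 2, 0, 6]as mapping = [0→5, 1→1, 2→7, 3→4, 4→2, 5→6, 6→0, 7→3]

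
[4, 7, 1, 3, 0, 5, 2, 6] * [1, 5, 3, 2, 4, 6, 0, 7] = [4, 7, 5, 2, 1, 6, 3, 0]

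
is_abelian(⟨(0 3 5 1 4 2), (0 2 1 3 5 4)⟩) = no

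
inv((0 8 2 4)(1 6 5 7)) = (0 4 2 8)(1 7 5 6)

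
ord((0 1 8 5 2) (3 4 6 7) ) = 20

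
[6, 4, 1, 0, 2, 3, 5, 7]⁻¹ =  [3, 2, 4, 5, 1, 6, 0, 7]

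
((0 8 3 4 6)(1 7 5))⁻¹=(0 6 4 3 8)(1 5 7)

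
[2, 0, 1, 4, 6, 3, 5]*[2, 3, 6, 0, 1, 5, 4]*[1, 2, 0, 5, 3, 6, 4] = [4, 0, 5, 2, 3, 1, 6]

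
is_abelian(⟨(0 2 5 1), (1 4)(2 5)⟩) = no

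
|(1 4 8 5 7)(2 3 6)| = 15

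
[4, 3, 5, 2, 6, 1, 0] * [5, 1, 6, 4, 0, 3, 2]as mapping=[0→0, 1→4, 2→3, 3→6, 4→2, 5→1, 6→5]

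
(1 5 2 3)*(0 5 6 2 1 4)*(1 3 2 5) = (0 1 6 5 3 4)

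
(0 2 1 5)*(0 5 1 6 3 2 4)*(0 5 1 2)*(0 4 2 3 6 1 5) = (0 2 1 3 4)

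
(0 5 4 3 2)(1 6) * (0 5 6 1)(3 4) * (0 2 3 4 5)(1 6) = (0 1 6 2)(4 5)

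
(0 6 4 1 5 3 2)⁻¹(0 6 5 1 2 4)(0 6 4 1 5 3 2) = (0 1 6 4 3 5)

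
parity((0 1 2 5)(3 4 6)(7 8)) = even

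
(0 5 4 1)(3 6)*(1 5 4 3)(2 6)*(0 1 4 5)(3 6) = (0 5 6 4)(2 3)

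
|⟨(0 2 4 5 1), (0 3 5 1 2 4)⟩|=720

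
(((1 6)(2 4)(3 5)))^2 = ()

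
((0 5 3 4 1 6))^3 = (0 4)(1 5)(3 6)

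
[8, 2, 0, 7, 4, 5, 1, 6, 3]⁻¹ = [2, 6, 1, 8, 4, 5, 7, 3, 0]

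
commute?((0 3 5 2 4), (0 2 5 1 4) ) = no:(0 3 5 2 4)*(0 2 5 1 4) = (0 3 1 4 2), (0 2 5 1 4)*(0 3 5 2 4) = (0 4 3 5 1) 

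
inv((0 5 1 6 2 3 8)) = (0 8 3 2 6 1 5)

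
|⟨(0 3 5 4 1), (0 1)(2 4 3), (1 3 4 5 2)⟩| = 720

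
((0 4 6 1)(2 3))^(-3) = (0 4 6 1)(2 3)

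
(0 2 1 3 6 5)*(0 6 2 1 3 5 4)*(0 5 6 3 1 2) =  (0 2 1 6 4 5 3)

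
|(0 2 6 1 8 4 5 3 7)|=9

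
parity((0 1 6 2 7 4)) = odd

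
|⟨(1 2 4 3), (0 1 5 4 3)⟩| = 720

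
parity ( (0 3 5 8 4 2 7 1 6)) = even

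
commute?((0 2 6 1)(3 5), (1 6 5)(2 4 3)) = no:(0 2 6 1)(3 5)*(1 6 5)(2 4 3) = (0 4 3 1)(2 5), (1 6 5)(2 4 3)*(0 2 6 1)(3 5) = (0 2 4 5)(3 6)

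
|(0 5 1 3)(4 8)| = 4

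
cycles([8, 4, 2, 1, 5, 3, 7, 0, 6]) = (0 8 6 7)(1 4 5 3)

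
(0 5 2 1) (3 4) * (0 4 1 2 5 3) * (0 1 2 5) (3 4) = (0 4 1 3 2 5) 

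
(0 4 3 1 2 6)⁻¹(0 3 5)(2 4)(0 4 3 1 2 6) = (1 5 4)(3 6)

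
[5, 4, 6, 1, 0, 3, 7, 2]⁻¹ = [4, 3, 7, 5, 1, 0, 2, 6]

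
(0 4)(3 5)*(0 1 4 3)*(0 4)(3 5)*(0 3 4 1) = (0 5 1 3 4)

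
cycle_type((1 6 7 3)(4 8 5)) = 3.4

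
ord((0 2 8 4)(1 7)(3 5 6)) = 12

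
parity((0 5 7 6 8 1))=odd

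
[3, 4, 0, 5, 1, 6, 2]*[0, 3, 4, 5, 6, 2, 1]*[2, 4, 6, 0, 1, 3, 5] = [3, 5, 2, 6, 0, 4, 1]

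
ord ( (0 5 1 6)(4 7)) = 4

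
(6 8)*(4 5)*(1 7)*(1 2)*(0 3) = (0 3)(1 7 2)(4 5)(6 8)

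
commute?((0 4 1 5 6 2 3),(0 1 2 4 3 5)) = no:(0 4 1 5 6 2 3) * (0 1 2 4 3 5) = (0 3 1)(2 5 6 4),(0 1 2 4 3 5) * (0 4 1 5 6 2 3) = (0 5 4)(1 3 6 2)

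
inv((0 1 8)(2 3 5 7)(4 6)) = (0 8 1)(2 7 5 3)(4 6)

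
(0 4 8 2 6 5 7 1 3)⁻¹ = (0 3 1 7 5 6 2 8 4)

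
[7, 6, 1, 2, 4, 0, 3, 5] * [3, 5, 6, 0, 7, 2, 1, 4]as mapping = [0→4, 1→1, 2→5, 3→6, 4→7, 5→3, 6→0, 7→2]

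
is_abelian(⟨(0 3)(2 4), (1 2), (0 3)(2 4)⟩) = no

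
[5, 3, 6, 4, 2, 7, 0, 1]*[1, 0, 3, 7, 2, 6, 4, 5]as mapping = [0→6, 1→7, 2→4, 3→2, 4→3, 5→5, 6→1, 7→0]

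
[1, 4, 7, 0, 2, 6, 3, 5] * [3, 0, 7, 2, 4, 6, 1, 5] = [0, 4, 5, 3, 7, 1, 2, 6]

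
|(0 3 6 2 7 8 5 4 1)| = 9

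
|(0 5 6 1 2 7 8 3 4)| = 9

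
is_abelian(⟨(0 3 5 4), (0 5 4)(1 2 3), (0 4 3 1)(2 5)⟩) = no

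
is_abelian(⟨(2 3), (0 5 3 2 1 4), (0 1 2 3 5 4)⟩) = no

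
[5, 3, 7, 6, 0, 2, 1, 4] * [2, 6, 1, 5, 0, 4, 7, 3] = [4, 5, 3, 7, 2, 1, 6, 0]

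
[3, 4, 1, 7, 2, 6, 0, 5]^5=[0, 2, 4, 3, 1, 5, 6, 7]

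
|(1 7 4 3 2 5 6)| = 7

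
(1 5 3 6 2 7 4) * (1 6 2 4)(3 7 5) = (1 3 2 5 7)(4 6)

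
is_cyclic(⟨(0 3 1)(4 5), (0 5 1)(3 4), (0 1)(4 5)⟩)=no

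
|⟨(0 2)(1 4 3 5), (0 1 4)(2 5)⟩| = 720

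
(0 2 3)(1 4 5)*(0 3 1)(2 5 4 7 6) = (0 5)(1 7 6 2)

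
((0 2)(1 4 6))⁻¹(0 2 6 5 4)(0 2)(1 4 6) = (0 1 5 6 2)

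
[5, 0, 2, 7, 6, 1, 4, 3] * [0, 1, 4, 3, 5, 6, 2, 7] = [6, 0, 4, 7, 2, 1, 5, 3]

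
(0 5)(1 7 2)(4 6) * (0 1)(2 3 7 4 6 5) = (0 2)(1 4 5)(3 7)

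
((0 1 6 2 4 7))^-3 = (0 2)(1 4)(6 7)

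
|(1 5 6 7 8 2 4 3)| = 8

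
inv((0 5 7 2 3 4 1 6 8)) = (0 8 6 1 4 3 2 7 5)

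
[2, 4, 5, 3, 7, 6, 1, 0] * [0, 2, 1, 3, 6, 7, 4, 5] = [1, 6, 7, 3, 5, 4, 2, 0]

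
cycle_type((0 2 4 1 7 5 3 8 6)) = 9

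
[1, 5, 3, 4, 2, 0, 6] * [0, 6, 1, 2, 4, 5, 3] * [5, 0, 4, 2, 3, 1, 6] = [6, 1, 4, 3, 0, 5, 2]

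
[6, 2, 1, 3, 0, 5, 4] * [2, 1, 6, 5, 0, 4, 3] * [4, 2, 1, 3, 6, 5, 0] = [3, 0, 2, 5, 1, 6, 4]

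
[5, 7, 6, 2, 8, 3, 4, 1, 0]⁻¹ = [8, 7, 3, 5, 6, 0, 2, 1, 4]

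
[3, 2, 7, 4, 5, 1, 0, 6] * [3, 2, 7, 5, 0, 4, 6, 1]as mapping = [0→5, 1→7, 2→1, 3→0, 4→4, 5→2, 6→3, 7→6]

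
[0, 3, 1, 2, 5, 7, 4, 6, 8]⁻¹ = [0, 2, 3, 1, 6, 4, 7, 5, 8]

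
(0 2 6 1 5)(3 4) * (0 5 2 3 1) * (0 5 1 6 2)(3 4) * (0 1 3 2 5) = (0 4 6)(2 5 3)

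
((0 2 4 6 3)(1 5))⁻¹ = (0 3 6 4 2)(1 5)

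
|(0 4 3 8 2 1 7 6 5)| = 9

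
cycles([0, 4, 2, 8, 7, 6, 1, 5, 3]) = (1 4 7 5 6)(3 8)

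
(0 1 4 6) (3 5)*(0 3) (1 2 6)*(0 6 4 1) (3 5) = (0 2 4) (5 6) 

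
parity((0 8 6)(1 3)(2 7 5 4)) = even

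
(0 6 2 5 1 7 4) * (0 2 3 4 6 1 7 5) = (0 1 5 7 6 3 4 2) 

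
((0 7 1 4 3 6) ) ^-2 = (0 3 1) (4 7 6) 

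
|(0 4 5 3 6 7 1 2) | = 8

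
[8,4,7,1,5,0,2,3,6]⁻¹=[5,3,6,7,1,4,8,2,0]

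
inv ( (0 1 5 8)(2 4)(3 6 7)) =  (0 8 5 1)(2 4)(3 7 6)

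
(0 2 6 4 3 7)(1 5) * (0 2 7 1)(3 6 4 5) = (0 7 2 4 6 5)(1 3)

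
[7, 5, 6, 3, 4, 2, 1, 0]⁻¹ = [7, 6, 5, 3, 4, 1, 2, 0]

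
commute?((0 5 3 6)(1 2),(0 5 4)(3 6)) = no:(0 5 3 6)(1 2)*(0 5 4)(3 6) = (0 4)(1 2)(5 6),(0 5 4)(3 6)*(0 5 3 6)(1 2) = (0 3)(1 2)(4 5)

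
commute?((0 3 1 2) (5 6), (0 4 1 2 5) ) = no:(0 3 1 2) (5 6) * (0 4 1 2 5) = (0 3 2 4 1 5 6), (0 4 1 2 5) * (0 3 1 2) (5 6) = (0 4 2 6 5 3 1) 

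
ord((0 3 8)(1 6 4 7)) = 12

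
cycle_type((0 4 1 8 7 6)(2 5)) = 2.6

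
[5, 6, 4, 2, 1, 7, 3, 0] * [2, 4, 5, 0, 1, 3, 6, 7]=[3, 6, 1, 5, 4, 7, 0, 2]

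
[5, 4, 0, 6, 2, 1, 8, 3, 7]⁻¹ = [2, 5, 4, 7, 1, 0, 3, 8, 6]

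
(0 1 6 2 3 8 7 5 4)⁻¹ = (0 4 5 7 8 3 2 6 1)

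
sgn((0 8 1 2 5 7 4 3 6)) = 1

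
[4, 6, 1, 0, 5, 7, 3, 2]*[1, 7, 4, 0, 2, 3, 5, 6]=[2, 5, 7, 1, 3, 6, 0, 4]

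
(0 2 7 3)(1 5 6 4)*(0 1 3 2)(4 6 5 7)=(1 7 2 4 3)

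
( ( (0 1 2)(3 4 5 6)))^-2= (0 1 2)(3 5)(4 6)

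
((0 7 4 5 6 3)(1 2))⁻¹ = (0 3 6 5 4 7)(1 2)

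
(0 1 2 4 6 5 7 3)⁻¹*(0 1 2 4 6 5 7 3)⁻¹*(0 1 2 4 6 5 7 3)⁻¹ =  (0 5 2 3 6 1 7 4)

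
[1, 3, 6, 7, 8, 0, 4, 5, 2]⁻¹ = [5, 0, 8, 1, 6, 7, 2, 3, 4]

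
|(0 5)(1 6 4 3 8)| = 10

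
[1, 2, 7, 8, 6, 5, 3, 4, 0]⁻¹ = [8, 0, 1, 6, 7, 5, 4, 2, 3]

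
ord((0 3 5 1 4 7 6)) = 7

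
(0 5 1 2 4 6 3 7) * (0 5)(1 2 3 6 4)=(1 3 7 5 2)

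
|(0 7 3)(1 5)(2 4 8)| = 6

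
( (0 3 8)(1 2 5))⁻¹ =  (0 8 3)(1 5 2)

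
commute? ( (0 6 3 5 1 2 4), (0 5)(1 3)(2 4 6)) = no: (0 6 3 5 1 2 4)*(0 5)(1 3)(2 4 6) = (0 2 6 1 4 5 3), (0 5)(1 3)(2 4 6)*(0 6 3 5 1 2 4) = (0 1 5 6 4 3 2)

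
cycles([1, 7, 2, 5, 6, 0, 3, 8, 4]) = (0 1 7 8 4 6 3 5)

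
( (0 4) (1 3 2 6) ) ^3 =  (0 4) (1 6 2 3) 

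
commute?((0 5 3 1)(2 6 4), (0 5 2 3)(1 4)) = no:(0 5 3 1)(2 6 4)*(0 5 2 3)(1 4) = (0 2 6 1 5)(3 4), (0 5 2 3)(1 4)*(0 5 3 1)(2 6 4) = (0 3 5 6 4)(1 2)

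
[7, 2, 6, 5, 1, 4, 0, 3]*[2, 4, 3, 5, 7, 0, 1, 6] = [6, 3, 1, 0, 4, 7, 2, 5]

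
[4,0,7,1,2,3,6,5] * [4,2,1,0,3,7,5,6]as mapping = [0→3,1→4,2→6,3→2,4→1,5→0,6→5,7→7]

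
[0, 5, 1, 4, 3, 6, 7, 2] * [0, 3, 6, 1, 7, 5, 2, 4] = [0, 5, 3, 7, 1, 2, 4, 6]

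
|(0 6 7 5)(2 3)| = 4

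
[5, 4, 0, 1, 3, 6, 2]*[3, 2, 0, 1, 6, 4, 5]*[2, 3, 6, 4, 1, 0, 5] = [1, 5, 4, 6, 3, 0, 2]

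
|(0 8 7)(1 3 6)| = 3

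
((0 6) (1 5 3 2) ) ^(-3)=(0 6) (1 5 3 2) 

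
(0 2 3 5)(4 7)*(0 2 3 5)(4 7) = (0 3)(2 5)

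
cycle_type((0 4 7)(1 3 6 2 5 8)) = 3.6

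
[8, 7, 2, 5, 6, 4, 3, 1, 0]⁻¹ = [8, 7, 2, 6, 5, 3, 4, 1, 0]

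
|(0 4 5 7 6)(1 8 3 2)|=20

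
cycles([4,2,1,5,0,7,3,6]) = (0 4)(1 2)(3 5 7 6)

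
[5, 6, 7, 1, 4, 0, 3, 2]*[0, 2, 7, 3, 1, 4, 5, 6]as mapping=[0→4, 1→5, 2→6, 3→2, 4→1, 5→0, 6→3, 7→7]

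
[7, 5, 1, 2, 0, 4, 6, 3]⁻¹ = [4, 2, 3, 7, 5, 1, 6, 0]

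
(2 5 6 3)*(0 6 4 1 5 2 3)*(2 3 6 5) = (0 5 4 1 2 3 6)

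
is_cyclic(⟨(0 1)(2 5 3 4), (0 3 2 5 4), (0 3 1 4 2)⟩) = no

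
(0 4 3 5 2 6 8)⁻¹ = (0 8 6 2 5 3 4)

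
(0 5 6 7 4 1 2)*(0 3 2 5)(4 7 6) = (1 5 4)(2 3)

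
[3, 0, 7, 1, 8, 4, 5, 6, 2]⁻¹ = [1, 3, 8, 0, 5, 6, 7, 2, 4]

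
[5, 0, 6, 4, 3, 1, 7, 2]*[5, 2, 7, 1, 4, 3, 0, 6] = [3, 5, 0, 4, 1, 2, 6, 7]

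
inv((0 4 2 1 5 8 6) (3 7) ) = (0 6 8 5 1 2 4) (3 7) 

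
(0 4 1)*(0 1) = (0 4)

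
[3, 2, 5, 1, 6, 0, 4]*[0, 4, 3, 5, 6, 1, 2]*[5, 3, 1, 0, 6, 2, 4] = [2, 0, 3, 6, 1, 5, 4]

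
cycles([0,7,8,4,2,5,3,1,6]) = (1 7) (2 8 6 3 4) 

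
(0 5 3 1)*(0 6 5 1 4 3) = (0 1 6 5)(3 4)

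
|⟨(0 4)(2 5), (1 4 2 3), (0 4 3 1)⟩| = 720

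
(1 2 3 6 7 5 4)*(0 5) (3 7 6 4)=(0 5 3 4 1 2 7) 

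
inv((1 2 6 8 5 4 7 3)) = (1 3 7 4 5 8 6 2)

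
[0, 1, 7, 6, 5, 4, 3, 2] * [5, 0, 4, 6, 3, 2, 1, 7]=[5, 0, 7, 1, 2, 3, 6, 4]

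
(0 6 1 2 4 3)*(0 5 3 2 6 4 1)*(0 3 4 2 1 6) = (0 2 6 3 5 4 1)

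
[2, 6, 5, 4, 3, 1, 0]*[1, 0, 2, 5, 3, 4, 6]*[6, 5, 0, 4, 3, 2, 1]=[0, 1, 3, 4, 2, 6, 5]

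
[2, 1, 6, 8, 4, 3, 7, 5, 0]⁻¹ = [8, 1, 0, 5, 4, 7, 2, 6, 3]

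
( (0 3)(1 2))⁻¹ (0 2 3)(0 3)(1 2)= (0 3 1)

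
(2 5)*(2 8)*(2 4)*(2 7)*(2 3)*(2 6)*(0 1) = (0 1)(2 5 8 4 7 3 6)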